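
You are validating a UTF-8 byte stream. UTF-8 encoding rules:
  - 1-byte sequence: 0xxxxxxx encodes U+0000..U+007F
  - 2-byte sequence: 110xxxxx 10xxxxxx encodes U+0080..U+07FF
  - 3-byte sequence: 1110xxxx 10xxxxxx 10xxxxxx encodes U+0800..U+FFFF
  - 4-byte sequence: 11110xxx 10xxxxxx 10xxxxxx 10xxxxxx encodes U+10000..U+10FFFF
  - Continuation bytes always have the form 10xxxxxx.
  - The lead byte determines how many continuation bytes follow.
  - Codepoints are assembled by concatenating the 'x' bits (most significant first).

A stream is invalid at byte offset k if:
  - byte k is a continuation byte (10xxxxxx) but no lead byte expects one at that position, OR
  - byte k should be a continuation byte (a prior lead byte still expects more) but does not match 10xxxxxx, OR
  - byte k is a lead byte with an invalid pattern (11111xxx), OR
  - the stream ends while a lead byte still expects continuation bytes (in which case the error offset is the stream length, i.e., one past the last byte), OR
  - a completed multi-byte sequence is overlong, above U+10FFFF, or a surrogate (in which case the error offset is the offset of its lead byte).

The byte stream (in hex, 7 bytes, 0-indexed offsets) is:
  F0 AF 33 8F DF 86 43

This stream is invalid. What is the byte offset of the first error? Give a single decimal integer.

Answer: 2

Derivation:
Byte[0]=F0: 4-byte lead, need 3 cont bytes. acc=0x0
Byte[1]=AF: continuation. acc=(acc<<6)|0x2F=0x2F
Byte[2]=33: expected 10xxxxxx continuation. INVALID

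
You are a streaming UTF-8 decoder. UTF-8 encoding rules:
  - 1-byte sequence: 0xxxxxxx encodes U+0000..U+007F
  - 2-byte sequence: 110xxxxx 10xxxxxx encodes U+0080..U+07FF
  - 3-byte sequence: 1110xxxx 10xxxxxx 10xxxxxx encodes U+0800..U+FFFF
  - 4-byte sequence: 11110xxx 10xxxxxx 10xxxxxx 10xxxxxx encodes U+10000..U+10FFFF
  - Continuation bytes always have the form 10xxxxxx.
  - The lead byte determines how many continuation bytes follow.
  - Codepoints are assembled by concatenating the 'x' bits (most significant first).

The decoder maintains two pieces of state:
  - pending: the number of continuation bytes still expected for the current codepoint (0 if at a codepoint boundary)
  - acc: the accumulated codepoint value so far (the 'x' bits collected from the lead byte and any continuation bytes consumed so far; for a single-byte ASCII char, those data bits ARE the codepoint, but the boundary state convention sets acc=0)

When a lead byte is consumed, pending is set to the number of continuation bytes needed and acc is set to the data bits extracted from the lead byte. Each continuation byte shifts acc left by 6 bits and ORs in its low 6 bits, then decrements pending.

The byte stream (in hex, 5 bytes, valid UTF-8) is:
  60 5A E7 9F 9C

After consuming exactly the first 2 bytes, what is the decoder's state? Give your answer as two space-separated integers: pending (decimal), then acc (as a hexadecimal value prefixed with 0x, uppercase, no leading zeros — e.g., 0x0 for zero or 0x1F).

Answer: 0 0x0

Derivation:
Byte[0]=60: 1-byte. pending=0, acc=0x0
Byte[1]=5A: 1-byte. pending=0, acc=0x0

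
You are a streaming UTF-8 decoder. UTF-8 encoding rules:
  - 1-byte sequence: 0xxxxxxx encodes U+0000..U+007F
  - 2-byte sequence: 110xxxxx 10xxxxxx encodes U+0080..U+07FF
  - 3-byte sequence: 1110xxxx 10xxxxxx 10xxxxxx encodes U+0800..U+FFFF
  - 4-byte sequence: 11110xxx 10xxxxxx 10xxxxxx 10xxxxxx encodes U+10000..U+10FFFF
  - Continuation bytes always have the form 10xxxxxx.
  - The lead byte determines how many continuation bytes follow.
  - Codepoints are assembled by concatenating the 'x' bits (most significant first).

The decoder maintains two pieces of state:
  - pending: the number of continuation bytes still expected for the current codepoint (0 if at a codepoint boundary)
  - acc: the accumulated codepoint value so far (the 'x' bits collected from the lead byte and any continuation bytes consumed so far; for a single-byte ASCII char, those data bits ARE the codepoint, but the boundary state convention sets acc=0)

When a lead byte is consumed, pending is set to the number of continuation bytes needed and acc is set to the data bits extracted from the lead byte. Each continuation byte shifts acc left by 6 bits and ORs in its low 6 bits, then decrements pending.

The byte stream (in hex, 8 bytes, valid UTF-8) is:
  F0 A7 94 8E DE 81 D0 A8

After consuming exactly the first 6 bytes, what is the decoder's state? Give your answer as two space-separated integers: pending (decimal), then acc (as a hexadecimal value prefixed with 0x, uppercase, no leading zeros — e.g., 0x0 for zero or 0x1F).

Answer: 0 0x781

Derivation:
Byte[0]=F0: 4-byte lead. pending=3, acc=0x0
Byte[1]=A7: continuation. acc=(acc<<6)|0x27=0x27, pending=2
Byte[2]=94: continuation. acc=(acc<<6)|0x14=0x9D4, pending=1
Byte[3]=8E: continuation. acc=(acc<<6)|0x0E=0x2750E, pending=0
Byte[4]=DE: 2-byte lead. pending=1, acc=0x1E
Byte[5]=81: continuation. acc=(acc<<6)|0x01=0x781, pending=0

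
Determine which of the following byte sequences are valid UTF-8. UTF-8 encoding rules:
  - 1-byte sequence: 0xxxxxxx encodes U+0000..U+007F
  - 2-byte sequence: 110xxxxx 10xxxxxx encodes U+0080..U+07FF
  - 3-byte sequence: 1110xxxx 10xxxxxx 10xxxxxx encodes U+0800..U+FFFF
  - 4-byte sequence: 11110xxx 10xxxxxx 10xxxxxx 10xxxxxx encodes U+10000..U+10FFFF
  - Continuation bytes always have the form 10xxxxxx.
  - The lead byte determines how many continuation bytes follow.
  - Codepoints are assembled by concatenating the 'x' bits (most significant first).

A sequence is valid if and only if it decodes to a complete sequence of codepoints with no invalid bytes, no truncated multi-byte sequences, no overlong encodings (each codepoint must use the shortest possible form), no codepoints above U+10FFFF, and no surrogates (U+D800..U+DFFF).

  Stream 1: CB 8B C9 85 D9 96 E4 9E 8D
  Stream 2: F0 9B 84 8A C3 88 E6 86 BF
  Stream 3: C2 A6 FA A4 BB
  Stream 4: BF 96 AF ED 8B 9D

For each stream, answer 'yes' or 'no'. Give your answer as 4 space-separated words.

Stream 1: decodes cleanly. VALID
Stream 2: decodes cleanly. VALID
Stream 3: error at byte offset 2. INVALID
Stream 4: error at byte offset 0. INVALID

Answer: yes yes no no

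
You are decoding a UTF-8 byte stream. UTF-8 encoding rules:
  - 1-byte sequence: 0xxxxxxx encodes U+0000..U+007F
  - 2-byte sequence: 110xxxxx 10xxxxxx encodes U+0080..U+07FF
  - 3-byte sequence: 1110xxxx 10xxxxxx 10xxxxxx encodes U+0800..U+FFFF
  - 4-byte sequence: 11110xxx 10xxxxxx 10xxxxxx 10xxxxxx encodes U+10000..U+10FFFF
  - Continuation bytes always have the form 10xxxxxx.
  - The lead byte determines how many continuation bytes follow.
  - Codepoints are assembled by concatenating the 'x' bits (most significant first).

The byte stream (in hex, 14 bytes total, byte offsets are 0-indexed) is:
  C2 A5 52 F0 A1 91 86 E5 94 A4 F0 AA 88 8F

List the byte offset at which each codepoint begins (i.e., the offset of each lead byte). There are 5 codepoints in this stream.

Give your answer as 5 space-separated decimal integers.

Answer: 0 2 3 7 10

Derivation:
Byte[0]=C2: 2-byte lead, need 1 cont bytes. acc=0x2
Byte[1]=A5: continuation. acc=(acc<<6)|0x25=0xA5
Completed: cp=U+00A5 (starts at byte 0)
Byte[2]=52: 1-byte ASCII. cp=U+0052
Byte[3]=F0: 4-byte lead, need 3 cont bytes. acc=0x0
Byte[4]=A1: continuation. acc=(acc<<6)|0x21=0x21
Byte[5]=91: continuation. acc=(acc<<6)|0x11=0x851
Byte[6]=86: continuation. acc=(acc<<6)|0x06=0x21446
Completed: cp=U+21446 (starts at byte 3)
Byte[7]=E5: 3-byte lead, need 2 cont bytes. acc=0x5
Byte[8]=94: continuation. acc=(acc<<6)|0x14=0x154
Byte[9]=A4: continuation. acc=(acc<<6)|0x24=0x5524
Completed: cp=U+5524 (starts at byte 7)
Byte[10]=F0: 4-byte lead, need 3 cont bytes. acc=0x0
Byte[11]=AA: continuation. acc=(acc<<6)|0x2A=0x2A
Byte[12]=88: continuation. acc=(acc<<6)|0x08=0xA88
Byte[13]=8F: continuation. acc=(acc<<6)|0x0F=0x2A20F
Completed: cp=U+2A20F (starts at byte 10)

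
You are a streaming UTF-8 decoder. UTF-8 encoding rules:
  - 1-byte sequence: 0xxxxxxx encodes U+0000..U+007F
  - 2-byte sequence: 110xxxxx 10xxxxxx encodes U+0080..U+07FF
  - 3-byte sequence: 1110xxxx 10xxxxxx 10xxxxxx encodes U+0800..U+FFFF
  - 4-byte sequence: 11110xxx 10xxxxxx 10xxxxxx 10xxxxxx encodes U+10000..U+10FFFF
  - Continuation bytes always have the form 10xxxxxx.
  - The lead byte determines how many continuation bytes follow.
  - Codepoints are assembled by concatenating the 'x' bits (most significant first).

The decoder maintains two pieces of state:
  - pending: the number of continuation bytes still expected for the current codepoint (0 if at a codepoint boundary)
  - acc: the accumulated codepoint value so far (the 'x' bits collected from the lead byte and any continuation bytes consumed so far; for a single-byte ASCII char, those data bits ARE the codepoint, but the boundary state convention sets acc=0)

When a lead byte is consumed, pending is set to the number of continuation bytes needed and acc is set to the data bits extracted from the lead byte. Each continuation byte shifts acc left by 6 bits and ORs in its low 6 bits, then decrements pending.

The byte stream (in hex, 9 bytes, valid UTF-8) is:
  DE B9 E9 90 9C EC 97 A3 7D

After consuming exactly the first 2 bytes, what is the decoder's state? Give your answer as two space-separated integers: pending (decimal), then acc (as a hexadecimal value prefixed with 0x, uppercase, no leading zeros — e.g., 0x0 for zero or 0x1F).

Answer: 0 0x7B9

Derivation:
Byte[0]=DE: 2-byte lead. pending=1, acc=0x1E
Byte[1]=B9: continuation. acc=(acc<<6)|0x39=0x7B9, pending=0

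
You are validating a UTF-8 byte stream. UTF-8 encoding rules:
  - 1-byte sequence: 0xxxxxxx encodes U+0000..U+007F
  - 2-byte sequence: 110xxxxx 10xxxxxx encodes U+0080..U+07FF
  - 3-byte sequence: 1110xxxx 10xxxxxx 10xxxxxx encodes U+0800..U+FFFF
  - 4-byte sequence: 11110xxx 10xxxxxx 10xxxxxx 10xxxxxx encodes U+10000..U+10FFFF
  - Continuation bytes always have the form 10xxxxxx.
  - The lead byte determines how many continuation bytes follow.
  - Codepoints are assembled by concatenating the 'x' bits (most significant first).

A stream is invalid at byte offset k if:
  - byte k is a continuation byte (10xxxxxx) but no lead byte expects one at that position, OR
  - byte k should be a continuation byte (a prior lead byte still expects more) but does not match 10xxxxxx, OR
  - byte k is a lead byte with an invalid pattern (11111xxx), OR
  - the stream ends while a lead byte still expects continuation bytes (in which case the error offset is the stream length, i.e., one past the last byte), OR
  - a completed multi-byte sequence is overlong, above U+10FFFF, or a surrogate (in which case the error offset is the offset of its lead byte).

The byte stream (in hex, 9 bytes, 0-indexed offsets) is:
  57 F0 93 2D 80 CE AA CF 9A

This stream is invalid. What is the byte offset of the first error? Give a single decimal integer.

Answer: 3

Derivation:
Byte[0]=57: 1-byte ASCII. cp=U+0057
Byte[1]=F0: 4-byte lead, need 3 cont bytes. acc=0x0
Byte[2]=93: continuation. acc=(acc<<6)|0x13=0x13
Byte[3]=2D: expected 10xxxxxx continuation. INVALID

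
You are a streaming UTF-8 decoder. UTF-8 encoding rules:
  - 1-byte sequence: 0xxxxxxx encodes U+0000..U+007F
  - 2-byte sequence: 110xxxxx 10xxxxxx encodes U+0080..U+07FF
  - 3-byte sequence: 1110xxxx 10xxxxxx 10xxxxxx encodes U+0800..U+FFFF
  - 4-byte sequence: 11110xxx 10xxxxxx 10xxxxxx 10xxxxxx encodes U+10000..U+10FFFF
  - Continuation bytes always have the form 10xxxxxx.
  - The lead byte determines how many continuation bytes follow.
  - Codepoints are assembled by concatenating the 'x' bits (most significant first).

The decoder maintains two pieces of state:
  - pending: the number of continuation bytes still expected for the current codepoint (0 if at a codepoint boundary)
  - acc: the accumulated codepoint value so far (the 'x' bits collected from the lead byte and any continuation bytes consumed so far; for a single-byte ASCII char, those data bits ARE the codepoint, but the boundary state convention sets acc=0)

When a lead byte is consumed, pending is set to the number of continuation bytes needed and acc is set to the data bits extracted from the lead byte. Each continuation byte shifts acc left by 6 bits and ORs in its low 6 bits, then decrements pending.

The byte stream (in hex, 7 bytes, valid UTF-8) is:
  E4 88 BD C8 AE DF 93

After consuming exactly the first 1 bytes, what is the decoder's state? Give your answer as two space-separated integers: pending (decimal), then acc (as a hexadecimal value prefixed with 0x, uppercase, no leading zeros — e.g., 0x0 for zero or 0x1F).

Answer: 2 0x4

Derivation:
Byte[0]=E4: 3-byte lead. pending=2, acc=0x4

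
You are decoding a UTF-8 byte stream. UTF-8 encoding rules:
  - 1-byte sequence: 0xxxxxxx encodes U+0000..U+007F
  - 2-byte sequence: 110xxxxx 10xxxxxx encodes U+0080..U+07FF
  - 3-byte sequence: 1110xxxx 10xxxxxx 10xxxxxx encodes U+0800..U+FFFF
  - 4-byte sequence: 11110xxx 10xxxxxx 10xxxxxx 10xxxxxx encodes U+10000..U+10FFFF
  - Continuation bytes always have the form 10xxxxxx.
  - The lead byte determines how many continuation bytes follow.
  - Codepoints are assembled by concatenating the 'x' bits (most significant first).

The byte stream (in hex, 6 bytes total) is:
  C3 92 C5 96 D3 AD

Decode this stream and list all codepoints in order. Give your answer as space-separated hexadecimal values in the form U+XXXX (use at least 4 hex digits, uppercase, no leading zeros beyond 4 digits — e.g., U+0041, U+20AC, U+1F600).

Byte[0]=C3: 2-byte lead, need 1 cont bytes. acc=0x3
Byte[1]=92: continuation. acc=(acc<<6)|0x12=0xD2
Completed: cp=U+00D2 (starts at byte 0)
Byte[2]=C5: 2-byte lead, need 1 cont bytes. acc=0x5
Byte[3]=96: continuation. acc=(acc<<6)|0x16=0x156
Completed: cp=U+0156 (starts at byte 2)
Byte[4]=D3: 2-byte lead, need 1 cont bytes. acc=0x13
Byte[5]=AD: continuation. acc=(acc<<6)|0x2D=0x4ED
Completed: cp=U+04ED (starts at byte 4)

Answer: U+00D2 U+0156 U+04ED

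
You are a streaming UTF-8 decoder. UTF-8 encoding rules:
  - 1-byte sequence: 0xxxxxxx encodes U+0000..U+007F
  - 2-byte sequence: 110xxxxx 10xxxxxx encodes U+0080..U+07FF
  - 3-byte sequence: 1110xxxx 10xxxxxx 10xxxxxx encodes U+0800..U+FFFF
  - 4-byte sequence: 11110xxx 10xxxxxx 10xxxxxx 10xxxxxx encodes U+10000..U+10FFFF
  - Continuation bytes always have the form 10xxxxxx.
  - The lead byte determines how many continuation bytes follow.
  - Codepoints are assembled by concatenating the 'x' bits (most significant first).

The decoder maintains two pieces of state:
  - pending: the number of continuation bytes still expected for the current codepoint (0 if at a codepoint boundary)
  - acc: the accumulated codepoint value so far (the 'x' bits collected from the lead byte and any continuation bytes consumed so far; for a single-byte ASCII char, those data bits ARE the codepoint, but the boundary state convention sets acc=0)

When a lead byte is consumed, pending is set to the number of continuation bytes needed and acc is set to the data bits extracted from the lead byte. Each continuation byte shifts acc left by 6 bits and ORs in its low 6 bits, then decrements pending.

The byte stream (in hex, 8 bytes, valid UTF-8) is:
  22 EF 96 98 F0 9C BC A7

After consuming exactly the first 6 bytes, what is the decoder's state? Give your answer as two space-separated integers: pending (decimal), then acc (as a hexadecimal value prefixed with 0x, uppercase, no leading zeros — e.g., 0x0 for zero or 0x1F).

Answer: 2 0x1C

Derivation:
Byte[0]=22: 1-byte. pending=0, acc=0x0
Byte[1]=EF: 3-byte lead. pending=2, acc=0xF
Byte[2]=96: continuation. acc=(acc<<6)|0x16=0x3D6, pending=1
Byte[3]=98: continuation. acc=(acc<<6)|0x18=0xF598, pending=0
Byte[4]=F0: 4-byte lead. pending=3, acc=0x0
Byte[5]=9C: continuation. acc=(acc<<6)|0x1C=0x1C, pending=2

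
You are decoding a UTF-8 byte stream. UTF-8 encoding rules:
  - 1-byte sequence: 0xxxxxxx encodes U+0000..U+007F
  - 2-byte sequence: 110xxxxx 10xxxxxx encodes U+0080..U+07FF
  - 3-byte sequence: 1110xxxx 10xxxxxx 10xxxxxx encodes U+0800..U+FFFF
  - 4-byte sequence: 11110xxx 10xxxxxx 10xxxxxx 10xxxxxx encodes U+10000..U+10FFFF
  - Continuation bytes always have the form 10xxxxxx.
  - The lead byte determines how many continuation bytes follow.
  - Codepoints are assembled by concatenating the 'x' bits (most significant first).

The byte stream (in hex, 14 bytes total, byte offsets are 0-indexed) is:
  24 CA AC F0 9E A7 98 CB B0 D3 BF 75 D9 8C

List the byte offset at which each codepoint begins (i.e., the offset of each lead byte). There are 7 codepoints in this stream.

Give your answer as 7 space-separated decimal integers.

Byte[0]=24: 1-byte ASCII. cp=U+0024
Byte[1]=CA: 2-byte lead, need 1 cont bytes. acc=0xA
Byte[2]=AC: continuation. acc=(acc<<6)|0x2C=0x2AC
Completed: cp=U+02AC (starts at byte 1)
Byte[3]=F0: 4-byte lead, need 3 cont bytes. acc=0x0
Byte[4]=9E: continuation. acc=(acc<<6)|0x1E=0x1E
Byte[5]=A7: continuation. acc=(acc<<6)|0x27=0x7A7
Byte[6]=98: continuation. acc=(acc<<6)|0x18=0x1E9D8
Completed: cp=U+1E9D8 (starts at byte 3)
Byte[7]=CB: 2-byte lead, need 1 cont bytes. acc=0xB
Byte[8]=B0: continuation. acc=(acc<<6)|0x30=0x2F0
Completed: cp=U+02F0 (starts at byte 7)
Byte[9]=D3: 2-byte lead, need 1 cont bytes. acc=0x13
Byte[10]=BF: continuation. acc=(acc<<6)|0x3F=0x4FF
Completed: cp=U+04FF (starts at byte 9)
Byte[11]=75: 1-byte ASCII. cp=U+0075
Byte[12]=D9: 2-byte lead, need 1 cont bytes. acc=0x19
Byte[13]=8C: continuation. acc=(acc<<6)|0x0C=0x64C
Completed: cp=U+064C (starts at byte 12)

Answer: 0 1 3 7 9 11 12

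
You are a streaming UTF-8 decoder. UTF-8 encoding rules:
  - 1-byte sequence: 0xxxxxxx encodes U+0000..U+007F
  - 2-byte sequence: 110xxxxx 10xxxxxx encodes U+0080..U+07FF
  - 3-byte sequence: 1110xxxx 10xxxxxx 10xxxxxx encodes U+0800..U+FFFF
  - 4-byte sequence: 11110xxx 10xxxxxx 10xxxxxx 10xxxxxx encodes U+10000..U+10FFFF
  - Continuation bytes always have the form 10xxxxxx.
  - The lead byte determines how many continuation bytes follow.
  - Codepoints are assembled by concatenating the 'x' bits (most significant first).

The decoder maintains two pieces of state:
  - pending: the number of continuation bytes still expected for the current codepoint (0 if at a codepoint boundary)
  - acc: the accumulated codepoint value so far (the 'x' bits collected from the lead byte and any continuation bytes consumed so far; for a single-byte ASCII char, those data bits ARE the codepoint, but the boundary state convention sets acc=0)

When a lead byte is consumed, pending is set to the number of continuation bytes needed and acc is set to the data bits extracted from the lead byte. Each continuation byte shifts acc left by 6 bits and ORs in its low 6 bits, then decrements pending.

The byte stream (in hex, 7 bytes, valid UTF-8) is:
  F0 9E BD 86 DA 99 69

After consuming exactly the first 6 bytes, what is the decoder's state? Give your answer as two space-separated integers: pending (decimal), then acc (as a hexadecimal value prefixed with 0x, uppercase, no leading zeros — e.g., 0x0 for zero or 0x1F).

Byte[0]=F0: 4-byte lead. pending=3, acc=0x0
Byte[1]=9E: continuation. acc=(acc<<6)|0x1E=0x1E, pending=2
Byte[2]=BD: continuation. acc=(acc<<6)|0x3D=0x7BD, pending=1
Byte[3]=86: continuation. acc=(acc<<6)|0x06=0x1EF46, pending=0
Byte[4]=DA: 2-byte lead. pending=1, acc=0x1A
Byte[5]=99: continuation. acc=(acc<<6)|0x19=0x699, pending=0

Answer: 0 0x699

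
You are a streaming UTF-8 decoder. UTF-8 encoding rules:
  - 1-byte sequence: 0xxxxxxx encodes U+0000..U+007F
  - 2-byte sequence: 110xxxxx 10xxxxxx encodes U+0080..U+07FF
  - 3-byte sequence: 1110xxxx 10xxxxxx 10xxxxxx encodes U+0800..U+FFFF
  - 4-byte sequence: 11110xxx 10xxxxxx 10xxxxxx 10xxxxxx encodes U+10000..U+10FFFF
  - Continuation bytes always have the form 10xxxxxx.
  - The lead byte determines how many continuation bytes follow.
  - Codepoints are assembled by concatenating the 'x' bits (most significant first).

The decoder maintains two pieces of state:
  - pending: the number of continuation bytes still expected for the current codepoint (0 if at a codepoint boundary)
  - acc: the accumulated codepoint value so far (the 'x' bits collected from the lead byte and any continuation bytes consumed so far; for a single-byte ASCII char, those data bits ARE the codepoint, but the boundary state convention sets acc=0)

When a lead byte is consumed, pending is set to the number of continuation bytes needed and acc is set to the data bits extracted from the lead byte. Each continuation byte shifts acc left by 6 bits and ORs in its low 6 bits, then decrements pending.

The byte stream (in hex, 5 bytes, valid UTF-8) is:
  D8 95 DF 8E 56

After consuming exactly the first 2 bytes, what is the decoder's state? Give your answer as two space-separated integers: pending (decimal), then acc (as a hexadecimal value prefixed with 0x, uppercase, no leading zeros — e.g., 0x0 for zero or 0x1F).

Answer: 0 0x615

Derivation:
Byte[0]=D8: 2-byte lead. pending=1, acc=0x18
Byte[1]=95: continuation. acc=(acc<<6)|0x15=0x615, pending=0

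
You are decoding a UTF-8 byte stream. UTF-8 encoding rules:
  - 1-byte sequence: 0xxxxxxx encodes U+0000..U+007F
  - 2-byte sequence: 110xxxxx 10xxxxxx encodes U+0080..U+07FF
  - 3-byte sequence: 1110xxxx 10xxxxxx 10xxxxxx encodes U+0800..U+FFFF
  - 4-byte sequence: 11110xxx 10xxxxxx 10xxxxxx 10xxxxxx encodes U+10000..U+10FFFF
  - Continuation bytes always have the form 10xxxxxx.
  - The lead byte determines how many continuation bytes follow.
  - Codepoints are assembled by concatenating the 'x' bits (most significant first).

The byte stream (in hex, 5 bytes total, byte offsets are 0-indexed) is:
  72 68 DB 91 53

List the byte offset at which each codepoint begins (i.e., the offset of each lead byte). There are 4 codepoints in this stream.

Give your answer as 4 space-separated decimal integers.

Answer: 0 1 2 4

Derivation:
Byte[0]=72: 1-byte ASCII. cp=U+0072
Byte[1]=68: 1-byte ASCII. cp=U+0068
Byte[2]=DB: 2-byte lead, need 1 cont bytes. acc=0x1B
Byte[3]=91: continuation. acc=(acc<<6)|0x11=0x6D1
Completed: cp=U+06D1 (starts at byte 2)
Byte[4]=53: 1-byte ASCII. cp=U+0053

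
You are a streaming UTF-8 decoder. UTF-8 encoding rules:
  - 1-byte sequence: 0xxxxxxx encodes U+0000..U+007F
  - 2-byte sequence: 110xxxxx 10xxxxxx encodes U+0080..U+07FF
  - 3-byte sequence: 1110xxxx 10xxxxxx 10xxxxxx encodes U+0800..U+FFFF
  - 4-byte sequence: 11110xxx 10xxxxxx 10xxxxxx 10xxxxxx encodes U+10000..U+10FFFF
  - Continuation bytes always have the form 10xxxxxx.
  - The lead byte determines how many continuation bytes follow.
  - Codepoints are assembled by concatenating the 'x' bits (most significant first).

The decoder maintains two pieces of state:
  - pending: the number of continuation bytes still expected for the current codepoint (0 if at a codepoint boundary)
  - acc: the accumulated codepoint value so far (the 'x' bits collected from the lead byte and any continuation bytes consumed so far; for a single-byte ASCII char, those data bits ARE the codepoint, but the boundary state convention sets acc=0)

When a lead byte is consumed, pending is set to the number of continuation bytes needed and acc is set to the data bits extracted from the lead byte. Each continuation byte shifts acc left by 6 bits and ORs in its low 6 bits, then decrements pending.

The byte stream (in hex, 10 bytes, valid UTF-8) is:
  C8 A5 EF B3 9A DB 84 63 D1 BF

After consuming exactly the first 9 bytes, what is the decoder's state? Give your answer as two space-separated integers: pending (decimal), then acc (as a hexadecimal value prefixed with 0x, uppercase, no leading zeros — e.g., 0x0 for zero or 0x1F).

Byte[0]=C8: 2-byte lead. pending=1, acc=0x8
Byte[1]=A5: continuation. acc=(acc<<6)|0x25=0x225, pending=0
Byte[2]=EF: 3-byte lead. pending=2, acc=0xF
Byte[3]=B3: continuation. acc=(acc<<6)|0x33=0x3F3, pending=1
Byte[4]=9A: continuation. acc=(acc<<6)|0x1A=0xFCDA, pending=0
Byte[5]=DB: 2-byte lead. pending=1, acc=0x1B
Byte[6]=84: continuation. acc=(acc<<6)|0x04=0x6C4, pending=0
Byte[7]=63: 1-byte. pending=0, acc=0x0
Byte[8]=D1: 2-byte lead. pending=1, acc=0x11

Answer: 1 0x11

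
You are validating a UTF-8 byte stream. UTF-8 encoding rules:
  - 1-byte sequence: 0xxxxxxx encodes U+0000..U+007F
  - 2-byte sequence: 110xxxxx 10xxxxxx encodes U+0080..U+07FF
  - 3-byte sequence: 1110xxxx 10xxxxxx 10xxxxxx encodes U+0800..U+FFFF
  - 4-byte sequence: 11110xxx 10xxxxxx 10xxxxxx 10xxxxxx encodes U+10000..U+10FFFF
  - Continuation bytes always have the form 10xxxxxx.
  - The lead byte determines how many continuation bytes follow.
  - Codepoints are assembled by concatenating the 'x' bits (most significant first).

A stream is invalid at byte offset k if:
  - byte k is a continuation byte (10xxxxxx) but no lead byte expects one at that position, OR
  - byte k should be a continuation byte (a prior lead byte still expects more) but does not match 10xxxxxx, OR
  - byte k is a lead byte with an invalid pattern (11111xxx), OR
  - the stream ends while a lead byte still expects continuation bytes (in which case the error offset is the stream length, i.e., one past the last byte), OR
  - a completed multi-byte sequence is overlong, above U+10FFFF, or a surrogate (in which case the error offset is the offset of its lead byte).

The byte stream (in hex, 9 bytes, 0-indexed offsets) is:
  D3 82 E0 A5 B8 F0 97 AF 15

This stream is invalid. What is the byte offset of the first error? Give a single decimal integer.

Byte[0]=D3: 2-byte lead, need 1 cont bytes. acc=0x13
Byte[1]=82: continuation. acc=(acc<<6)|0x02=0x4C2
Completed: cp=U+04C2 (starts at byte 0)
Byte[2]=E0: 3-byte lead, need 2 cont bytes. acc=0x0
Byte[3]=A5: continuation. acc=(acc<<6)|0x25=0x25
Byte[4]=B8: continuation. acc=(acc<<6)|0x38=0x978
Completed: cp=U+0978 (starts at byte 2)
Byte[5]=F0: 4-byte lead, need 3 cont bytes. acc=0x0
Byte[6]=97: continuation. acc=(acc<<6)|0x17=0x17
Byte[7]=AF: continuation. acc=(acc<<6)|0x2F=0x5EF
Byte[8]=15: expected 10xxxxxx continuation. INVALID

Answer: 8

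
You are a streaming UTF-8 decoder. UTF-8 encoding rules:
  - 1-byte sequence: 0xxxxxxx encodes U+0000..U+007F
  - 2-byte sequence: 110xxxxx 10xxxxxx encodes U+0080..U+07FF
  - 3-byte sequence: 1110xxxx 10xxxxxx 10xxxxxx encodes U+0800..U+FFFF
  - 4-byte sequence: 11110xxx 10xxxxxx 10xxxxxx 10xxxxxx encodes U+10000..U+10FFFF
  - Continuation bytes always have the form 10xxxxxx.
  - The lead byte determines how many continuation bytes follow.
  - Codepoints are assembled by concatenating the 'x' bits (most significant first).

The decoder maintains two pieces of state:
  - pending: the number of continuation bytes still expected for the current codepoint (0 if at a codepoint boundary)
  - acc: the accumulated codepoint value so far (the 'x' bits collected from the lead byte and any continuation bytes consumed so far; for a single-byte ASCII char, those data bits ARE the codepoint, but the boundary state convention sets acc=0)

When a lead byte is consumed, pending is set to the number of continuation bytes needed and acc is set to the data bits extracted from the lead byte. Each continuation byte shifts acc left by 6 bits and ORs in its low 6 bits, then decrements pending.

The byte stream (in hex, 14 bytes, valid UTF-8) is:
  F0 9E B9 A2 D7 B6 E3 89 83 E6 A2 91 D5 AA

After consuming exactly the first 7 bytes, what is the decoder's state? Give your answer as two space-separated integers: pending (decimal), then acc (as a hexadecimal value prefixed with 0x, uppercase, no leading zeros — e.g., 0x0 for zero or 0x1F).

Byte[0]=F0: 4-byte lead. pending=3, acc=0x0
Byte[1]=9E: continuation. acc=(acc<<6)|0x1E=0x1E, pending=2
Byte[2]=B9: continuation. acc=(acc<<6)|0x39=0x7B9, pending=1
Byte[3]=A2: continuation. acc=(acc<<6)|0x22=0x1EE62, pending=0
Byte[4]=D7: 2-byte lead. pending=1, acc=0x17
Byte[5]=B6: continuation. acc=(acc<<6)|0x36=0x5F6, pending=0
Byte[6]=E3: 3-byte lead. pending=2, acc=0x3

Answer: 2 0x3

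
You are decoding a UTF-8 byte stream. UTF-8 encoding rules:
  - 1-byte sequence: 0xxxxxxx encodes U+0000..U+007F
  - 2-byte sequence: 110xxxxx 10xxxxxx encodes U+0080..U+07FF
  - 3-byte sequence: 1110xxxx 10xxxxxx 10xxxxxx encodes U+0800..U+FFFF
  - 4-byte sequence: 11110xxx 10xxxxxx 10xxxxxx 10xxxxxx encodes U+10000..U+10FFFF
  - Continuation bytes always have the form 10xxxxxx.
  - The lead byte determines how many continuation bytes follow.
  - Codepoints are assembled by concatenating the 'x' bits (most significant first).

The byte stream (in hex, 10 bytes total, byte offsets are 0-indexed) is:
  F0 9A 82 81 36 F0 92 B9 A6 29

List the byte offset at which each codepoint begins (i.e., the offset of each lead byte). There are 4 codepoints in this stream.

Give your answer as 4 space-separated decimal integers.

Answer: 0 4 5 9

Derivation:
Byte[0]=F0: 4-byte lead, need 3 cont bytes. acc=0x0
Byte[1]=9A: continuation. acc=(acc<<6)|0x1A=0x1A
Byte[2]=82: continuation. acc=(acc<<6)|0x02=0x682
Byte[3]=81: continuation. acc=(acc<<6)|0x01=0x1A081
Completed: cp=U+1A081 (starts at byte 0)
Byte[4]=36: 1-byte ASCII. cp=U+0036
Byte[5]=F0: 4-byte lead, need 3 cont bytes. acc=0x0
Byte[6]=92: continuation. acc=(acc<<6)|0x12=0x12
Byte[7]=B9: continuation. acc=(acc<<6)|0x39=0x4B9
Byte[8]=A6: continuation. acc=(acc<<6)|0x26=0x12E66
Completed: cp=U+12E66 (starts at byte 5)
Byte[9]=29: 1-byte ASCII. cp=U+0029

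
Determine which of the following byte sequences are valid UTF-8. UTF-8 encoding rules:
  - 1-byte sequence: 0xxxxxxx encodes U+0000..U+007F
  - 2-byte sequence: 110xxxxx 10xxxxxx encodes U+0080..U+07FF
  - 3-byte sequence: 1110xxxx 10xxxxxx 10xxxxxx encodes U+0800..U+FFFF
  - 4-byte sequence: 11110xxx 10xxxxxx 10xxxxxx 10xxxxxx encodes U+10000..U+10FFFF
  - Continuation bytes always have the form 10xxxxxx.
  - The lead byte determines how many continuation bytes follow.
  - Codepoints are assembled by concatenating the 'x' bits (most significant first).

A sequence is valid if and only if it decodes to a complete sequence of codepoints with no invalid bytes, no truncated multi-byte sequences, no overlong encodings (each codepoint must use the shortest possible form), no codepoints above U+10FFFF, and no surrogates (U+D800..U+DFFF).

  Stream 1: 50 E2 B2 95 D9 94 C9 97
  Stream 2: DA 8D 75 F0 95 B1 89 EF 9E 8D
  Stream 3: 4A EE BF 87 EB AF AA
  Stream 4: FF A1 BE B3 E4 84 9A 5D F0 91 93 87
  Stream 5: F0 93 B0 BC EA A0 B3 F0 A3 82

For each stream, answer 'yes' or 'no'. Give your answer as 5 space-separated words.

Stream 1: decodes cleanly. VALID
Stream 2: decodes cleanly. VALID
Stream 3: decodes cleanly. VALID
Stream 4: error at byte offset 0. INVALID
Stream 5: error at byte offset 10. INVALID

Answer: yes yes yes no no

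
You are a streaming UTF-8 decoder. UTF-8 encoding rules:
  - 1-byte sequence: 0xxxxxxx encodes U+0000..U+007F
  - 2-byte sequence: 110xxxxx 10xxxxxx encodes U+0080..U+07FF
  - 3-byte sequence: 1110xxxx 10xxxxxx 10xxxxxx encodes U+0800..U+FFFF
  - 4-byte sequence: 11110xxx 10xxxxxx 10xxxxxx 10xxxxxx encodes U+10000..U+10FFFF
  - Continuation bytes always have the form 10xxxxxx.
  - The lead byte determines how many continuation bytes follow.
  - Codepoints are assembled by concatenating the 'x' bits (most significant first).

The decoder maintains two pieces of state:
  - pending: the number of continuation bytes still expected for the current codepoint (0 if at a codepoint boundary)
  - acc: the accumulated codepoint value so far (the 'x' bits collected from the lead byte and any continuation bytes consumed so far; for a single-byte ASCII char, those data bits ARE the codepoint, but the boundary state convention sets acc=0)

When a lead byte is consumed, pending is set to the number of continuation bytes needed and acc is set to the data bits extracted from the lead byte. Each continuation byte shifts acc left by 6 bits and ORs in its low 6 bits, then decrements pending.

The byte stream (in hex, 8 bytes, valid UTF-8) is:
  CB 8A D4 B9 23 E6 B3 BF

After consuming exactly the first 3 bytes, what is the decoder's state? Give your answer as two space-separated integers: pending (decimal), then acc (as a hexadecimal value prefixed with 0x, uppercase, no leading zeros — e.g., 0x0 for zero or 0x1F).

Byte[0]=CB: 2-byte lead. pending=1, acc=0xB
Byte[1]=8A: continuation. acc=(acc<<6)|0x0A=0x2CA, pending=0
Byte[2]=D4: 2-byte lead. pending=1, acc=0x14

Answer: 1 0x14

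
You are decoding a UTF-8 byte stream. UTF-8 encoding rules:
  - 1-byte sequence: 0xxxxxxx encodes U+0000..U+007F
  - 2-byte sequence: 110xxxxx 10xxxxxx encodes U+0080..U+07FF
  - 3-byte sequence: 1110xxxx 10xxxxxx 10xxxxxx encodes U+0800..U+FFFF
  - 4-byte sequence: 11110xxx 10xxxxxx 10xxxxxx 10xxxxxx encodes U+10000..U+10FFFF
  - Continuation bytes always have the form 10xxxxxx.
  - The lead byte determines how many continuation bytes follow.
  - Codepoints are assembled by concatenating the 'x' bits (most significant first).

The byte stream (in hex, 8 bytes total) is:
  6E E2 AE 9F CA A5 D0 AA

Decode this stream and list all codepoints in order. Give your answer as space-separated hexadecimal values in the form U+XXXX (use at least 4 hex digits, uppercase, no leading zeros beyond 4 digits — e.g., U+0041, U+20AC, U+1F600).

Answer: U+006E U+2B9F U+02A5 U+042A

Derivation:
Byte[0]=6E: 1-byte ASCII. cp=U+006E
Byte[1]=E2: 3-byte lead, need 2 cont bytes. acc=0x2
Byte[2]=AE: continuation. acc=(acc<<6)|0x2E=0xAE
Byte[3]=9F: continuation. acc=(acc<<6)|0x1F=0x2B9F
Completed: cp=U+2B9F (starts at byte 1)
Byte[4]=CA: 2-byte lead, need 1 cont bytes. acc=0xA
Byte[5]=A5: continuation. acc=(acc<<6)|0x25=0x2A5
Completed: cp=U+02A5 (starts at byte 4)
Byte[6]=D0: 2-byte lead, need 1 cont bytes. acc=0x10
Byte[7]=AA: continuation. acc=(acc<<6)|0x2A=0x42A
Completed: cp=U+042A (starts at byte 6)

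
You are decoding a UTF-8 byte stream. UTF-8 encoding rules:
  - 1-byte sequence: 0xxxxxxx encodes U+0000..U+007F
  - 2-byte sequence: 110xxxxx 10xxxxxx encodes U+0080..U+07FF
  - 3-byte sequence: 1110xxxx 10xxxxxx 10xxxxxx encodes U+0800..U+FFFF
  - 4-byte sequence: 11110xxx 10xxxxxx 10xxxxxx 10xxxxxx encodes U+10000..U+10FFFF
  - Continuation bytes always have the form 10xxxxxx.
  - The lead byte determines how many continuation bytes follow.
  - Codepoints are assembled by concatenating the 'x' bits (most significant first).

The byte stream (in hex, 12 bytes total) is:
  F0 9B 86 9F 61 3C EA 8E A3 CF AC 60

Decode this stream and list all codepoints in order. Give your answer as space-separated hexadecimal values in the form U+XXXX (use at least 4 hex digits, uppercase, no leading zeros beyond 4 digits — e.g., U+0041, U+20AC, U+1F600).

Answer: U+1B19F U+0061 U+003C U+A3A3 U+03EC U+0060

Derivation:
Byte[0]=F0: 4-byte lead, need 3 cont bytes. acc=0x0
Byte[1]=9B: continuation. acc=(acc<<6)|0x1B=0x1B
Byte[2]=86: continuation. acc=(acc<<6)|0x06=0x6C6
Byte[3]=9F: continuation. acc=(acc<<6)|0x1F=0x1B19F
Completed: cp=U+1B19F (starts at byte 0)
Byte[4]=61: 1-byte ASCII. cp=U+0061
Byte[5]=3C: 1-byte ASCII. cp=U+003C
Byte[6]=EA: 3-byte lead, need 2 cont bytes. acc=0xA
Byte[7]=8E: continuation. acc=(acc<<6)|0x0E=0x28E
Byte[8]=A3: continuation. acc=(acc<<6)|0x23=0xA3A3
Completed: cp=U+A3A3 (starts at byte 6)
Byte[9]=CF: 2-byte lead, need 1 cont bytes. acc=0xF
Byte[10]=AC: continuation. acc=(acc<<6)|0x2C=0x3EC
Completed: cp=U+03EC (starts at byte 9)
Byte[11]=60: 1-byte ASCII. cp=U+0060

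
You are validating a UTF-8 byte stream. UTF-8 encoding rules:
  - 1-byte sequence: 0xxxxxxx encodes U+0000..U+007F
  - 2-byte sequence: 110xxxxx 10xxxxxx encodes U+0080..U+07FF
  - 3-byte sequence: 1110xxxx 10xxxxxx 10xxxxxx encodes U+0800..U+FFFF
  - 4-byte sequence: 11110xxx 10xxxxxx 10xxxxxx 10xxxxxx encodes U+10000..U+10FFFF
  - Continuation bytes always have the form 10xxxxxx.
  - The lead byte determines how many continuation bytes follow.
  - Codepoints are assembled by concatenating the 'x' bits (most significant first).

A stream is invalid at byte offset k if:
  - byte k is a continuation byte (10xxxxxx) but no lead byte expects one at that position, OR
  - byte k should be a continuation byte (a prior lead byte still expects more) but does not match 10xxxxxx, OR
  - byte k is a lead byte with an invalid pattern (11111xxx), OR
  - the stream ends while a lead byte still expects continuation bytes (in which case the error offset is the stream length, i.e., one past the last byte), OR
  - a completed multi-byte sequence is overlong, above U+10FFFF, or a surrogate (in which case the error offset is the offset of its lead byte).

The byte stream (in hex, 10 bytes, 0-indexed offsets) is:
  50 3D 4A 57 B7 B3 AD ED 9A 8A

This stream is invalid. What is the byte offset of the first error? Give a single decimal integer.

Answer: 4

Derivation:
Byte[0]=50: 1-byte ASCII. cp=U+0050
Byte[1]=3D: 1-byte ASCII. cp=U+003D
Byte[2]=4A: 1-byte ASCII. cp=U+004A
Byte[3]=57: 1-byte ASCII. cp=U+0057
Byte[4]=B7: INVALID lead byte (not 0xxx/110x/1110/11110)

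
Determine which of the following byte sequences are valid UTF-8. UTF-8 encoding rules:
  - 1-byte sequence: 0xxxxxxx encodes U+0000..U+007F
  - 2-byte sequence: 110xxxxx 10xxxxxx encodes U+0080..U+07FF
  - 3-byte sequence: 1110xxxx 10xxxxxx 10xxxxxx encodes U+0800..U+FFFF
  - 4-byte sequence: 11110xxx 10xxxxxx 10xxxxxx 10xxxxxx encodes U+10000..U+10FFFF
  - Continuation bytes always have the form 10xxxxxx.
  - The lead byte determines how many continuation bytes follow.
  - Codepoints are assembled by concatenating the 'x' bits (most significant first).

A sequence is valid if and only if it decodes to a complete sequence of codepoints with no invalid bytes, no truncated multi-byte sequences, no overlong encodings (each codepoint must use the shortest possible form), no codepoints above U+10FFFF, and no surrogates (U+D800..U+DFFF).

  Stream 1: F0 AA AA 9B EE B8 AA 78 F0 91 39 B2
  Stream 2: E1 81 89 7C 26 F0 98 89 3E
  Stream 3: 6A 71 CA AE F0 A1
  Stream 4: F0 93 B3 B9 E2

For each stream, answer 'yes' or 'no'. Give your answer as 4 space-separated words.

Answer: no no no no

Derivation:
Stream 1: error at byte offset 10. INVALID
Stream 2: error at byte offset 8. INVALID
Stream 3: error at byte offset 6. INVALID
Stream 4: error at byte offset 5. INVALID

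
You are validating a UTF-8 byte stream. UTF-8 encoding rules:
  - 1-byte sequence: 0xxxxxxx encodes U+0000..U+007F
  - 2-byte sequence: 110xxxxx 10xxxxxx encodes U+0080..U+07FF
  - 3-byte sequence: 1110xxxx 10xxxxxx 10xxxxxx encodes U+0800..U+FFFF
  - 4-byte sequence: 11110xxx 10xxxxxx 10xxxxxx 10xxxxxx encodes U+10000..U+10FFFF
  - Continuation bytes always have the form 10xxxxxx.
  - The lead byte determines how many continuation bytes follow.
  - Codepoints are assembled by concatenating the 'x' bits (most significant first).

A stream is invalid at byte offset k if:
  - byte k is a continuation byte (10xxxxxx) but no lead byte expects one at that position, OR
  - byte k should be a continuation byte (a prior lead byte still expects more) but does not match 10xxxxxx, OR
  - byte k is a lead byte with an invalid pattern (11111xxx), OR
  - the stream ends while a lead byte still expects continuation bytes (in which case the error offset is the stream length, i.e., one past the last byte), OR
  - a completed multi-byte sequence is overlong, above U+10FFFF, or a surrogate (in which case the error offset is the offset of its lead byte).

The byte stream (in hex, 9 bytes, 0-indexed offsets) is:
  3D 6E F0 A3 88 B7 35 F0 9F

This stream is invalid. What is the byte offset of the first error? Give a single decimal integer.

Byte[0]=3D: 1-byte ASCII. cp=U+003D
Byte[1]=6E: 1-byte ASCII. cp=U+006E
Byte[2]=F0: 4-byte lead, need 3 cont bytes. acc=0x0
Byte[3]=A3: continuation. acc=(acc<<6)|0x23=0x23
Byte[4]=88: continuation. acc=(acc<<6)|0x08=0x8C8
Byte[5]=B7: continuation. acc=(acc<<6)|0x37=0x23237
Completed: cp=U+23237 (starts at byte 2)
Byte[6]=35: 1-byte ASCII. cp=U+0035
Byte[7]=F0: 4-byte lead, need 3 cont bytes. acc=0x0
Byte[8]=9F: continuation. acc=(acc<<6)|0x1F=0x1F
Byte[9]: stream ended, expected continuation. INVALID

Answer: 9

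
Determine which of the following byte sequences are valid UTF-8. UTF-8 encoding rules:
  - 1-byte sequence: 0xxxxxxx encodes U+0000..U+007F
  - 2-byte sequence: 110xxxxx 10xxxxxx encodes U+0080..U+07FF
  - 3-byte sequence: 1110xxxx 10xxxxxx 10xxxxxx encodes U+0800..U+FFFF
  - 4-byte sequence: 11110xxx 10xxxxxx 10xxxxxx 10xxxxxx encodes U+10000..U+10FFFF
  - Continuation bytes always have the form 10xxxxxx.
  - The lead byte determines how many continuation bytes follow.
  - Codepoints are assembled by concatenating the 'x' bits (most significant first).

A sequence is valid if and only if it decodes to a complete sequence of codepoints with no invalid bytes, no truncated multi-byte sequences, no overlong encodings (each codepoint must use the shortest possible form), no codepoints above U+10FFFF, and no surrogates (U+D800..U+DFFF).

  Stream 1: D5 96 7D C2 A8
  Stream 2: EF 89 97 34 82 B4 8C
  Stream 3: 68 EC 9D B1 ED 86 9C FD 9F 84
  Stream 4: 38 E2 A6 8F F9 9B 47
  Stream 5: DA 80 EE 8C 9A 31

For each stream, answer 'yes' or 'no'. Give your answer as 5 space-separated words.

Answer: yes no no no yes

Derivation:
Stream 1: decodes cleanly. VALID
Stream 2: error at byte offset 4. INVALID
Stream 3: error at byte offset 7. INVALID
Stream 4: error at byte offset 4. INVALID
Stream 5: decodes cleanly. VALID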